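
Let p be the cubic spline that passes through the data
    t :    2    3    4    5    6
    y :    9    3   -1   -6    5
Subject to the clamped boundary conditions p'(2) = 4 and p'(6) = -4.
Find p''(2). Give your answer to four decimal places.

Let M_i = p''(x_i). Step sizes h_i = 1, 1, 1, 1; slopes of the chords Δ_i = (y_(i+1) - y_i)/h_i = -6, -4, -5, 11.
  1·M_0 + 4·M_1 + 1·M_2 = 6(Δ_1 - Δ_0) = 12
  1·M_1 + 4·M_2 + 1·M_3 = 6(Δ_2 - Δ_1) = -6
  1·M_2 + 4·M_3 + 1·M_4 = 6(Δ_3 - Δ_2) = 96
Clamped end conditions give two more equations: 2h_0·M_0 + h_0·M_1 = 6(Δ_0 - p'(2)) = -60 and h_3·M_3 + 2h_3·M_4 = 6(p'(6) - Δ_3) = -90.
Forward elimination and back-substitution give M_0 = -269/7, M_1 = 118/7, M_2 = -17, M_3 = 316/7, M_4 = -473/7.

-38.4286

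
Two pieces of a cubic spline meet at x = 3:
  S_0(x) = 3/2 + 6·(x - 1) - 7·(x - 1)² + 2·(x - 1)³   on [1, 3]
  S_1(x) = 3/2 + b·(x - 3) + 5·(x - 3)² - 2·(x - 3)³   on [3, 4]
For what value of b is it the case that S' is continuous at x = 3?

S_0'(x) = 6 - 14·(x - 1) + 6·(x - 1)², so S_0'(3) = 2. On the right, S_1'(3) = b, so b = 2.

2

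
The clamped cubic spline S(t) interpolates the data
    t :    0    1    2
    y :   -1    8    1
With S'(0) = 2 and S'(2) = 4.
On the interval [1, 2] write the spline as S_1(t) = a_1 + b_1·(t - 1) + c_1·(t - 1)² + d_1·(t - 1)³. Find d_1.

Let m_i = S''(x_i). Step sizes h_i = 1, 1; slopes of the chords Δ_i = (y_(i+1) - y_i)/h_i = 9, -7.
  1·m_0 + 4·m_1 + 1·m_2 = 6(Δ_1 - Δ_0) = -96
Clamped end conditions give two more equations: 2h_0·m_0 + h_0·m_1 = 6(Δ_0 - S'(0)) = 42 and h_1·m_1 + 2h_1·m_2 = 6(S'(2) - Δ_1) = 66.
Hence m_0 = 46, m_1 = -50, m_2 = 58.
On [1, 2], with S_1(t) = a_1 + b_1·(t - 1) + c_1·(t - 1)² + d_1·(t - 1)³: c_1 = m_1/2 = -25, d_1 = (m_2 - m_1)/(6h_1) = 18, b_1 = Δ_1 - h_1(2m_1 + m_2)/6 = 0.

18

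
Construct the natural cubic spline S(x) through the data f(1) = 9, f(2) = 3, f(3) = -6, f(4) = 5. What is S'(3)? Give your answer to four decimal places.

Write M_i for S''(x_i). With h_i = 1, 1, 1 and divided differences Δ_i = -6, -9, 11, the continuity of S' gives the tridiagonal system
  1·M_0 + 4·M_1 + 1·M_2 = 6(Δ_1 - Δ_0) = -18
  1·M_1 + 4·M_2 + 1·M_3 = 6(Δ_2 - Δ_1) = 120
Natural end conditions: M_0 = M_3 = 0.
Hence M_0 = 0, M_1 = -64/5, M_2 = 166/5, M_3 = 0.
On [3, 4], S'(x) = b_2 + 2c_2·(x - 3) + 3d_2·(x - 3)² with b_2 = Δ_2 - h_2(2M_2 + M_3)/6 = -1/15, c_2 = M_2/2 = 83/5, d_2 = (M_3 - M_2)/(6h_2) = -83/15. So S'(3) = -1/15.

-0.0667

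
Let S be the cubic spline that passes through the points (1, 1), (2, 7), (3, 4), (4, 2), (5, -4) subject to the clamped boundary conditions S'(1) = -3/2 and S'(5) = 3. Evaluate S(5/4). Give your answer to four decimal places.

1.5671

Put σ_i = S'' at the i-th knot. Here h = (1, 1, 1, 1) and Δ = (6, -3, -2, -6), so the interior equations h_(i-1)·σ_(i-1) + 2(h_(i-1)+h_i)·σ_i + h_i·σ_(i+1) = 6(Δ_i − Δ_(i-1)) read
  1·σ_0 + 4·σ_1 + 1·σ_2 = 6(Δ_1 - Δ_0) = -54
  1·σ_1 + 4·σ_2 + 1·σ_3 = 6(Δ_2 - Δ_1) = 6
  1·σ_2 + 4·σ_3 + 1·σ_4 = 6(Δ_3 - Δ_2) = -24
Clamped end conditions give two more equations: 2h_0·σ_0 + h_0·σ_1 = 6(Δ_0 - S'(1)) = 45 and h_3·σ_3 + 2h_3·σ_4 = 6(S'(5) - Δ_3) = 54.
Forward elimination and back-substitution give σ_0 = 1971/56, σ_1 = -711/28, σ_2 = 99/8, σ_3 = -507/28, σ_4 = 2019/56.
On [1, 2], S(x) = 1 - 3/2·(x - 1) + 1971/112·(x - 1)² - 1131/112·(x - 1)³.
With (x - 1) = 1/4: S(5/4) = 11233/7168.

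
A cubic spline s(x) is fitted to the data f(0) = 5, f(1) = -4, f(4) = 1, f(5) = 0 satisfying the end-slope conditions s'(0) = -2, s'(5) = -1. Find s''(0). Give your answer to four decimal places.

-28.2540

Write M_i for s''(x_i). With h_i = 1, 3, 1 and divided differences Δ_i = -9, 5/3, -1, the continuity of s' gives the tridiagonal system
  1·M_0 + 8·M_1 + 3·M_2 = 6(Δ_1 - Δ_0) = 64
  3·M_1 + 8·M_2 + 1·M_3 = 6(Δ_2 - Δ_1) = -16
Clamped end conditions give two more equations: 2h_0·M_0 + h_0·M_1 = 6(Δ_0 - s'(0)) = -42 and h_2·M_2 + 2h_2·M_3 = 6(s'(5) - Δ_2) = 0.
Solving the tridiagonal system: M_0 = -1780/63, M_1 = 914/63, M_2 = -500/63, M_3 = 250/63.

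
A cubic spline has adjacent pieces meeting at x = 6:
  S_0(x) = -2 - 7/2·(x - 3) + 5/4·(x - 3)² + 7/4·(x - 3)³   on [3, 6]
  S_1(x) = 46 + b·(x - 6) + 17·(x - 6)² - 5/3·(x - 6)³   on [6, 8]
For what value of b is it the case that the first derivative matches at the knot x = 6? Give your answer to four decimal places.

S_0'(x) = -7/2 + 5/2·(x - 3) + 21/4·(x - 3)², so S_0'(6) = 205/4. On the right, S_1'(6) = b, so b = 205/4.

51.2500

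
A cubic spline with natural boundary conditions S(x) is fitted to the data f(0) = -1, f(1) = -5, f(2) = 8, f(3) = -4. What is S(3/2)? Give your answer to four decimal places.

2.1000

Write M_i for S''(x_i). With h_i = 1, 1, 1 and divided differences Δ_i = -4, 13, -12, the continuity of S' gives the tridiagonal system
  1·M_0 + 4·M_1 + 1·M_2 = 6(Δ_1 - Δ_0) = 102
  1·M_1 + 4·M_2 + 1·M_3 = 6(Δ_2 - Δ_1) = -150
Natural end conditions: M_0 = M_3 = 0.
Solving the tridiagonal system: M_0 = 0, M_1 = 186/5, M_2 = -234/5, M_3 = 0.
On [1, 2], S(x) = -5 + 42/5·(x - 1) + 93/5·(x - 1)² - 14·(x - 1)³.
With (x - 1) = 1/2: S(3/2) = 21/10.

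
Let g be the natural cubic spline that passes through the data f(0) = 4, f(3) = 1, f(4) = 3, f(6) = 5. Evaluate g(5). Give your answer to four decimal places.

4.3511

Put σ_i = g'' at the i-th knot. Here h = (3, 1, 2) and Δ = (-1, 2, 1), so the interior equations h_(i-1)·σ_(i-1) + 2(h_(i-1)+h_i)·σ_i + h_i·σ_(i+1) = 6(Δ_i − Δ_(i-1)) read
  3·σ_0 + 8·σ_1 + 1·σ_2 = 6(Δ_1 - Δ_0) = 18
  1·σ_1 + 6·σ_2 + 2·σ_3 = 6(Δ_2 - Δ_1) = -6
Natural end conditions: σ_0 = σ_3 = 0.
Hence σ_0 = 0, σ_1 = 114/47, σ_2 = -66/47, σ_3 = 0.
On [4, 6], g(x) = 3 + 91/47·(x - 4) - 33/47·(x - 4)² + 11/94·(x - 4)³.
With (x - 4) = 1: g(5) = 409/94.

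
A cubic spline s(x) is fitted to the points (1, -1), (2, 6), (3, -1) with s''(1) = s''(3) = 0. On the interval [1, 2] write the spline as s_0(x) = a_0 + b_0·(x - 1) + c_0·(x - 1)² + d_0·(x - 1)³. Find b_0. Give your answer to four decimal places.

10.5000

With M_i denoting the second derivative at x_i, h_i = 1, 1, and Δ_i = (y_(i+1) − y_i)/h_i = 7, -7:
  1·M_0 + 4·M_1 + 1·M_2 = 6(Δ_1 - Δ_0) = -84
Natural end conditions: M_0 = M_2 = 0.
Hence M_0 = 0, M_1 = -21, M_2 = 0.
On [1, 2], with s_0(x) = a_0 + b_0·(x - 1) + c_0·(x - 1)² + d_0·(x - 1)³: c_0 = M_0/2 = 0, d_0 = (M_1 - M_0)/(6h_0) = -7/2, b_0 = Δ_0 - h_0(2M_0 + M_1)/6 = 21/2.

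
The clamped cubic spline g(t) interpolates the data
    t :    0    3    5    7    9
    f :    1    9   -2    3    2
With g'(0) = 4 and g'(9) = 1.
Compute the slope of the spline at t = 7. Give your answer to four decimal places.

1.6920

Write M_i for g''(x_i). With h_i = 3, 2, 2, 2 and divided differences Δ_i = 8/3, -11/2, 5/2, -1/2, the continuity of g' gives the tridiagonal system
  3·M_0 + 10·M_1 + 2·M_2 = 6(Δ_1 - Δ_0) = -49
  2·M_1 + 8·M_2 + 2·M_3 = 6(Δ_2 - Δ_1) = 48
  2·M_2 + 8·M_3 + 2·M_4 = 6(Δ_3 - Δ_2) = -18
Clamped end conditions give two more equations: 2h_0·M_0 + h_0·M_1 = 6(Δ_0 - g'(0)) = -8 and h_3·M_3 + 2h_3·M_4 = 6(g'(9) - Δ_3) = 9.
Hence M_0 = 111/46, M_1 = -517/69, M_2 = 2579/276, M_3 = -406/69, M_4 = 1433/276.
On [7, 9], g'(t) = b_3 + 2c_3·(t - 7) + 3d_3·(t - 7)² with b_3 = Δ_3 - h_3(2M_3 + M_4)/6 = 467/276, c_3 = M_3/2 = -203/69, d_3 = (M_4 - M_3)/(6h_3) = 1019/1104. So g'(7) = 467/276.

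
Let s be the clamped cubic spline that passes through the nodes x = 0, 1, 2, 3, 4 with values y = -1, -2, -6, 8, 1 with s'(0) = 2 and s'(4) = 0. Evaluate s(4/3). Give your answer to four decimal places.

-4.5873

Write M_i for s''(x_i). With h_i = 1, 1, 1, 1 and divided differences Δ_i = -1, -4, 14, -7, the continuity of s' gives the tridiagonal system
  1·M_0 + 4·M_1 + 1·M_2 = 6(Δ_1 - Δ_0) = -18
  1·M_1 + 4·M_2 + 1·M_3 = 6(Δ_2 - Δ_1) = 108
  1·M_2 + 4·M_3 + 1·M_4 = 6(Δ_3 - Δ_2) = -126
Clamped end conditions give two more equations: 2h_0·M_0 + h_0·M_1 = 6(Δ_0 - s'(0)) = -18 and h_3·M_3 + 2h_3·M_4 = 6(s'(4) - Δ_3) = 42.
Solving: M_0 = -19/14, M_1 = -107/7, M_2 = 89/2, M_3 = -383/7, M_4 = 677/14.
On [1, 2], s(x) = -2 - 177/28·(x - 1) - 107/14·(x - 1)² + 279/28·(x - 1)³.
With (x - 1) = 1/3: s(4/3) = -289/63.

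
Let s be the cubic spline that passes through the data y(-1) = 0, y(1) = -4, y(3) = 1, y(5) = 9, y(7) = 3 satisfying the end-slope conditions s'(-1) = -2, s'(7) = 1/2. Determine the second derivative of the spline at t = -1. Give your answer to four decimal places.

-1.5893

Let m_i = s''(x_i). Step sizes h_i = 2, 2, 2, 2; slopes of the chords Δ_i = (y_(i+1) - y_i)/h_i = -2, 5/2, 4, -3.
  2·m_0 + 8·m_1 + 2·m_2 = 6(Δ_1 - Δ_0) = 27
  2·m_1 + 8·m_2 + 2·m_3 = 6(Δ_2 - Δ_1) = 9
  2·m_2 + 8·m_3 + 2·m_4 = 6(Δ_3 - Δ_2) = -42
Clamped end conditions give two more equations: 2h_0·m_0 + h_0·m_1 = 6(Δ_0 - s'(-1)) = 0 and h_3·m_3 + 2h_3·m_4 = 6(s'(7) - Δ_3) = 21.
Solving the tridiagonal system: m_0 = -89/56, m_1 = 89/28, m_2 = 19/8, m_3 = -229/28, m_4 = 523/56.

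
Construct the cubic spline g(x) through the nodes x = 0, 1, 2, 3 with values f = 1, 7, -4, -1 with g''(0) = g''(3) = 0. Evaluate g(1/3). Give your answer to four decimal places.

Let σ_i = g''(x_i). Step sizes h_i = 1, 1, 1; slopes of the chords Δ_i = (y_(i+1) - y_i)/h_i = 6, -11, 3.
  1·σ_0 + 4·σ_1 + 1·σ_2 = 6(Δ_1 - Δ_0) = -102
  1·σ_1 + 4·σ_2 + 1·σ_3 = 6(Δ_2 - Δ_1) = 84
Natural end conditions: σ_0 = σ_3 = 0.
Hence σ_0 = 0, σ_1 = -164/5, σ_2 = 146/5, σ_3 = 0.
On [0, 1], g(x) = 1 + 172/15·x + 0·x² - 82/15·x³.
With x = 1/3: g(1/3) = 1871/405.

4.6198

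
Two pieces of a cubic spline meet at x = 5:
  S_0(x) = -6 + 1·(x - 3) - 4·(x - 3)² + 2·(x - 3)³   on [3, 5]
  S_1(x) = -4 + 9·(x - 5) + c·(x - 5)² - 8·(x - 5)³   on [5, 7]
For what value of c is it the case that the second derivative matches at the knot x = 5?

8

S_0''(x) = -8 + 12·(x - 3), so S_0''(5) = 16. On the right, S_1''(5) = 2c, so c = 8.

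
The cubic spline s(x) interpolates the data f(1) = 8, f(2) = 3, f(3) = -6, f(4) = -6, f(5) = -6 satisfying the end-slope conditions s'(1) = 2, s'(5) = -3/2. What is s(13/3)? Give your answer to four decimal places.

-5.6601

Write σ_i for s''(x_i). With h_i = 1, 1, 1, 1 and divided differences Δ_i = -5, -9, 0, 0, the continuity of s' gives the tridiagonal system
  1·σ_0 + 4·σ_1 + 1·σ_2 = 6(Δ_1 - Δ_0) = -24
  1·σ_1 + 4·σ_2 + 1·σ_3 = 6(Δ_2 - Δ_1) = 54
  1·σ_2 + 4·σ_3 + 1·σ_4 = 6(Δ_3 - Δ_2) = 0
Clamped end conditions give two more equations: 2h_0·σ_0 + h_0·σ_1 = 6(Δ_0 - s'(1)) = -42 and h_3·σ_3 + 2h_3·σ_4 = 6(s'(5) - Δ_3) = -9.
Forward elimination and back-substitution give σ_0 = -1027/56, σ_1 = -149/28, σ_2 = 125/8, σ_3 = -89/28, σ_4 = -163/56.
On [4, 5], s(x) = -6 + 173/112·(x - 4) - 89/56·(x - 4)² + 5/112·(x - 4)³.
With (x - 4) = 1/3: s(13/3) = -4279/756.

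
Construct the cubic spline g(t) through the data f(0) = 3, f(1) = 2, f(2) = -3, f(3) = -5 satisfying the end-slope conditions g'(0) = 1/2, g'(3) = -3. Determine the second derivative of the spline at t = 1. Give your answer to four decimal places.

-7.9333

Let m_i = g''(x_i). Step sizes h_i = 1, 1, 1; slopes of the chords Δ_i = (y_(i+1) - y_i)/h_i = -1, -5, -2.
  1·m_0 + 4·m_1 + 1·m_2 = 6(Δ_1 - Δ_0) = -24
  1·m_1 + 4·m_2 + 1·m_3 = 6(Δ_2 - Δ_1) = 18
Clamped end conditions give two more equations: 2h_0·m_0 + h_0·m_1 = 6(Δ_0 - g'(0)) = -9 and h_2·m_2 + 2h_2·m_3 = 6(g'(3) - Δ_2) = -6.
Solving the tridiagonal system: m_0 = -8/15, m_1 = -119/15, m_2 = 124/15, m_3 = -107/15.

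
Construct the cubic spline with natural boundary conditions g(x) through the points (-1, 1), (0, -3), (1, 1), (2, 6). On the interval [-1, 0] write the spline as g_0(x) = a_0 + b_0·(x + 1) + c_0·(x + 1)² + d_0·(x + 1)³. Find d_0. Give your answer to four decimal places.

Let M_i = g''(x_i). Step sizes h_i = 1, 1, 1; slopes of the chords Δ_i = (y_(i+1) - y_i)/h_i = -4, 4, 5.
  1·M_0 + 4·M_1 + 1·M_2 = 6(Δ_1 - Δ_0) = 48
  1·M_1 + 4·M_2 + 1·M_3 = 6(Δ_2 - Δ_1) = 6
Natural end conditions: M_0 = M_3 = 0.
Forward elimination and back-substitution give M_0 = 0, M_1 = 62/5, M_2 = -8/5, M_3 = 0.
On [-1, 0], with g_0(x) = a_0 + b_0·(x + 1) + c_0·(x + 1)² + d_0·(x + 1)³: c_0 = M_0/2 = 0, d_0 = (M_1 - M_0)/(6h_0) = 31/15, b_0 = Δ_0 - h_0(2M_0 + M_1)/6 = -91/15.

2.0667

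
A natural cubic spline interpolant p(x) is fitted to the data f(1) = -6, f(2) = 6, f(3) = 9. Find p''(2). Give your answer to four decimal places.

-13.5000

Write m_i for p''(x_i). With h_i = 1, 1 and divided differences Δ_i = 12, 3, the continuity of p' gives the tridiagonal system
  1·m_0 + 4·m_1 + 1·m_2 = 6(Δ_1 - Δ_0) = -54
Natural end conditions: m_0 = m_2 = 0.
Solving the tridiagonal system: m_0 = 0, m_1 = -27/2, m_2 = 0.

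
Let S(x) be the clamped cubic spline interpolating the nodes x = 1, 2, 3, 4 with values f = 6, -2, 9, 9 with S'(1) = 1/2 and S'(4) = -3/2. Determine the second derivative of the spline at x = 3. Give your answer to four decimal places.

With m_i denoting the second derivative at x_i, h_i = 1, 1, 1, and Δ_i = (y_(i+1) − y_i)/h_i = -8, 11, 0:
  1·m_0 + 4·m_1 + 1·m_2 = 6(Δ_1 - Δ_0) = 114
  1·m_1 + 4·m_2 + 1·m_3 = 6(Δ_2 - Δ_1) = -66
Clamped end conditions give two more equations: 2h_0·m_0 + h_0·m_1 = 6(Δ_0 - S'(1)) = -51 and h_2·m_2 + 2h_2·m_3 = 6(S'(4) - Δ_2) = -9.
Hence m_0 = -749/15, m_1 = 733/15, m_2 = -473/15, m_3 = 169/15.

-31.5333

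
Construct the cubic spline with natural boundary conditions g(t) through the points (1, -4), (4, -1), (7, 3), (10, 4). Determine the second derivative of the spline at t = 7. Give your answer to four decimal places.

-0.5778

With m_i denoting the second derivative at x_i, h_i = 3, 3, 3, and Δ_i = (y_(i+1) − y_i)/h_i = 1, 4/3, 1/3:
  3·m_0 + 12·m_1 + 3·m_2 = 6(Δ_1 - Δ_0) = 2
  3·m_1 + 12·m_2 + 3·m_3 = 6(Δ_2 - Δ_1) = -6
Natural end conditions: m_0 = m_3 = 0.
Forward elimination and back-substitution give m_0 = 0, m_1 = 14/45, m_2 = -26/45, m_3 = 0.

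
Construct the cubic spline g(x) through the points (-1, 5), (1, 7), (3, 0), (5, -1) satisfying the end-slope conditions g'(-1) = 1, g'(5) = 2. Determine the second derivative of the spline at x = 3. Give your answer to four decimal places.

Put m_i = g'' at the i-th knot. Here h = (2, 2, 2) and Δ = (1, -7/2, -1/2), so the interior equations h_(i-1)·m_(i-1) + 2(h_(i-1)+h_i)·m_i + h_i·m_(i+1) = 6(Δ_i − Δ_(i-1)) read
  2·m_0 + 8·m_1 + 2·m_2 = 6(Δ_1 - Δ_0) = -27
  2·m_1 + 8·m_2 + 2·m_3 = 6(Δ_2 - Δ_1) = 18
Clamped end conditions give two more equations: 2h_0·m_0 + h_0·m_1 = 6(Δ_0 - g'(-1)) = 0 and h_2·m_2 + 2h_2·m_3 = 6(g'(5) - Δ_2) = 15.
Solving the tridiagonal system: m_0 = 7/3, m_1 = -14/3, m_2 = 17/6, m_3 = 7/3.

2.8333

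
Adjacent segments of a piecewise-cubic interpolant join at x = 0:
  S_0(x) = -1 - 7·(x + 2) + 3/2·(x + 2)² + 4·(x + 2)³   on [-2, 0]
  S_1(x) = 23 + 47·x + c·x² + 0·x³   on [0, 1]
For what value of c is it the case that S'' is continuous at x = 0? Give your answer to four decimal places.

S_0''(x) = 3 + 24·(x + 2), so S_0''(0) = 51. On the right, S_1''(0) = 2c, so c = 51/2.

25.5000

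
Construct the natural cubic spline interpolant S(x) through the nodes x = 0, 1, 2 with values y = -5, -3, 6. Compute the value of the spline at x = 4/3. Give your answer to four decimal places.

Let m_i = S''(x_i). Step sizes h_i = 1, 1; slopes of the chords Δ_i = (y_(i+1) - y_i)/h_i = 2, 9.
  1·m_0 + 4·m_1 + 1·m_2 = 6(Δ_1 - Δ_0) = 42
Natural end conditions: m_0 = m_2 = 0.
Forward elimination and back-substitution give m_0 = 0, m_1 = 21/2, m_2 = 0.
On [1, 2], S(x) = -3 + 11/2·(x - 1) + 21/4·(x - 1)² - 7/4·(x - 1)³.
With (x - 1) = 1/3: S(4/3) = -35/54.

-0.6481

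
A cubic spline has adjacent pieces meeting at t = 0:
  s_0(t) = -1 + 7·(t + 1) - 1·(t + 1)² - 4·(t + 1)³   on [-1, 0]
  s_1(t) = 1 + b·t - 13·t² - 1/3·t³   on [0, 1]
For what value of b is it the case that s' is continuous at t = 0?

-7

s_0'(t) = 7 - 2·(t + 1) - 12·(t + 1)², so s_0'(0) = -7. On the right, s_1'(0) = b, so b = -7.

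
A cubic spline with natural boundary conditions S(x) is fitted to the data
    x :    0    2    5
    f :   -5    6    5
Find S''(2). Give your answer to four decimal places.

-3.5000

With M_i denoting the second derivative at x_i, h_i = 2, 3, and Δ_i = (y_(i+1) − y_i)/h_i = 11/2, -1/3:
  2·M_0 + 10·M_1 + 3·M_2 = 6(Δ_1 - Δ_0) = -35
Natural end conditions: M_0 = M_2 = 0.
Solving the tridiagonal system: M_0 = 0, M_1 = -7/2, M_2 = 0.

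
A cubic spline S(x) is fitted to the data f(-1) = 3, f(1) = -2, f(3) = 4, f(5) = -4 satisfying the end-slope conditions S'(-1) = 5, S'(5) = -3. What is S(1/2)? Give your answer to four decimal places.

-0.4875

Put m_i = S'' at the i-th knot. Here h = (2, 2, 2) and Δ = (-5/2, 3, -4), so the interior equations h_(i-1)·m_(i-1) + 2(h_(i-1)+h_i)·m_i + h_i·m_(i+1) = 6(Δ_i − Δ_(i-1)) read
  2·m_0 + 8·m_1 + 2·m_2 = 6(Δ_1 - Δ_0) = 33
  2·m_1 + 8·m_2 + 2·m_3 = 6(Δ_2 - Δ_1) = -42
Clamped end conditions give two more equations: 2h_0·m_0 + h_0·m_1 = 6(Δ_0 - S'(-1)) = -45 and h_2·m_2 + 2h_2·m_3 = 6(S'(5) - Δ_2) = 6.
Solving the tridiagonal system: m_0 = -497/30, m_1 = 319/30, m_2 = -142/15, m_3 = 187/30.
On [-1, 1], S(x) = 3 + 5·(x + 1) - 497/60·(x + 1)² + 34/15·(x + 1)³.
With (x + 1) = 3/2: S(1/2) = -39/80.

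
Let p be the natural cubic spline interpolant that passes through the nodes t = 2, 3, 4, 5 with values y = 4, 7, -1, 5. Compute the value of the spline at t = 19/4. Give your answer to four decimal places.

2.4531

Let M_i = p''(x_i). Step sizes h_i = 1, 1, 1; slopes of the chords Δ_i = (y_(i+1) - y_i)/h_i = 3, -8, 6.
  1·M_0 + 4·M_1 + 1·M_2 = 6(Δ_1 - Δ_0) = -66
  1·M_1 + 4·M_2 + 1·M_3 = 6(Δ_2 - Δ_1) = 84
Natural end conditions: M_0 = M_3 = 0.
Solving the tridiagonal system: M_0 = 0, M_1 = -116/5, M_2 = 134/5, M_3 = 0.
On [4, 5], p(t) = -1 - 44/15·(t - 4) + 67/5·(t - 4)² - 67/15·(t - 4)³.
With (t - 4) = 3/4: p(19/4) = 157/64.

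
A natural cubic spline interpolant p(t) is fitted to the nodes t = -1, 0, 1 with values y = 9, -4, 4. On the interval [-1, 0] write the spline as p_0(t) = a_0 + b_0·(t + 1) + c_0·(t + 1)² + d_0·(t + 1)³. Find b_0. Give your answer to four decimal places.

-18.2500

With m_i denoting the second derivative at x_i, h_i = 1, 1, and Δ_i = (y_(i+1) − y_i)/h_i = -13, 8:
  1·m_0 + 4·m_1 + 1·m_2 = 6(Δ_1 - Δ_0) = 126
Natural end conditions: m_0 = m_2 = 0.
Hence m_0 = 0, m_1 = 63/2, m_2 = 0.
On [-1, 0], with p_0(t) = a_0 + b_0·(t + 1) + c_0·(t + 1)² + d_0·(t + 1)³: c_0 = m_0/2 = 0, d_0 = (m_1 - m_0)/(6h_0) = 21/4, b_0 = Δ_0 - h_0(2m_0 + m_1)/6 = -73/4.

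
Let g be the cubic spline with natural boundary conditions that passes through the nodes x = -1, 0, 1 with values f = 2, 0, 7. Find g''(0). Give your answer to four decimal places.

13.5000

Let M_i = g''(x_i). Step sizes h_i = 1, 1; slopes of the chords Δ_i = (y_(i+1) - y_i)/h_i = -2, 7.
  1·M_0 + 4·M_1 + 1·M_2 = 6(Δ_1 - Δ_0) = 54
Natural end conditions: M_0 = M_2 = 0.
Forward elimination and back-substitution give M_0 = 0, M_1 = 27/2, M_2 = 0.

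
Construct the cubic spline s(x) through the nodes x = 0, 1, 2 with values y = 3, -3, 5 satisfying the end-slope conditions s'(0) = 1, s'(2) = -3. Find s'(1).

Let σ_i = s''(x_i). Step sizes h_i = 1, 1; slopes of the chords Δ_i = (y_(i+1) - y_i)/h_i = -6, 8.
  1·σ_0 + 4·σ_1 + 1·σ_2 = 6(Δ_1 - Δ_0) = 84
Clamped end conditions give two more equations: 2h_0·σ_0 + h_0·σ_1 = 6(Δ_0 - s'(0)) = -42 and h_1·σ_1 + 2h_1·σ_2 = 6(s'(2) - Δ_1) = -66.
Forward elimination and back-substitution give σ_0 = -44, σ_1 = 46, σ_2 = -56.
On [1, 2], s'(x) = b_1 + 2c_1·(x - 1) + 3d_1·(x - 1)² with b_1 = Δ_1 - h_1(2σ_1 + σ_2)/6 = 2, c_1 = σ_1/2 = 23, d_1 = (σ_2 - σ_1)/(6h_1) = -17. So s'(1) = 2.

2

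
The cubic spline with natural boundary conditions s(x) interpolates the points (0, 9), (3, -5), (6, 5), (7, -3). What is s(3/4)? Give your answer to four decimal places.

Write M_i for s''(x_i). With h_i = 3, 3, 1 and divided differences Δ_i = -14/3, 10/3, -8, the continuity of s' gives the tridiagonal system
  3·M_0 + 12·M_1 + 3·M_2 = 6(Δ_1 - Δ_0) = 48
  3·M_1 + 8·M_2 + 1·M_3 = 6(Δ_2 - Δ_1) = -68
Natural end conditions: M_0 = M_3 = 0.
Solving: M_0 = 0, M_1 = 196/29, M_2 = -320/29, M_3 = 0.
On [0, 3], s(x) = 9 - 700/87·x + 0·x² + 98/261·x³.
With x = 3/4: s(3/4) = 2899/928.

3.1239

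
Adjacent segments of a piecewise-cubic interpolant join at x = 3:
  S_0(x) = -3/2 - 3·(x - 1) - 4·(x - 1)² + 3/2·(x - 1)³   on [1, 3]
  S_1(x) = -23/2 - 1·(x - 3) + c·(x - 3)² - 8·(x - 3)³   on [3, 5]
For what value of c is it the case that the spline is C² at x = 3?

S_0''(x) = -8 + 9·(x - 1), so S_0''(3) = 10. On the right, S_1''(3) = 2c, so c = 5.

5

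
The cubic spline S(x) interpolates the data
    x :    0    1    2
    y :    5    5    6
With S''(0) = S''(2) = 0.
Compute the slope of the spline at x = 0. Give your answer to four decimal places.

Put M_i = S'' at the i-th knot. Here h = (1, 1) and Δ = (0, 1), so the interior equations h_(i-1)·M_(i-1) + 2(h_(i-1)+h_i)·M_i + h_i·M_(i+1) = 6(Δ_i − Δ_(i-1)) read
  1·M_0 + 4·M_1 + 1·M_2 = 6(Δ_1 - Δ_0) = 6
Natural end conditions: M_0 = M_2 = 0.
Hence M_0 = 0, M_1 = 3/2, M_2 = 0.
On [0, 1], S'(x) = b_0 + 2c_0·x + 3d_0·x² with b_0 = Δ_0 - h_0(2M_0 + M_1)/6 = -1/4, c_0 = M_0/2 = 0, d_0 = (M_1 - M_0)/(6h_0) = 1/4. So S'(0) = -1/4.

-0.2500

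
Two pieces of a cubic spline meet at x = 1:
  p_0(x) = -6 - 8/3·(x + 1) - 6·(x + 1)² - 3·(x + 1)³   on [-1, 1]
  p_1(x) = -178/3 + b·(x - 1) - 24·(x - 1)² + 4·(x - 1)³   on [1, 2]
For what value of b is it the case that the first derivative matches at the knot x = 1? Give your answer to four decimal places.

-62.6667

p_0'(x) = -8/3 - 12·(x + 1) - 9·(x + 1)², so p_0'(1) = -188/3. On the right, p_1'(1) = b, so b = -188/3.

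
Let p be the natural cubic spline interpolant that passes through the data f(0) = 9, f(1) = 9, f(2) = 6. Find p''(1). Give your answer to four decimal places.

Let M_i = p''(x_i). Step sizes h_i = 1, 1; slopes of the chords Δ_i = (y_(i+1) - y_i)/h_i = 0, -3.
  1·M_0 + 4·M_1 + 1·M_2 = 6(Δ_1 - Δ_0) = -18
Natural end conditions: M_0 = M_2 = 0.
Solving: M_0 = 0, M_1 = -9/2, M_2 = 0.

-4.5000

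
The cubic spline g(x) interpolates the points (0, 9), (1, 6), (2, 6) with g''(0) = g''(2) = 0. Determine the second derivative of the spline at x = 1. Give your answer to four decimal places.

4.5000

Put σ_i = g'' at the i-th knot. Here h = (1, 1) and Δ = (-3, 0), so the interior equations h_(i-1)·σ_(i-1) + 2(h_(i-1)+h_i)·σ_i + h_i·σ_(i+1) = 6(Δ_i − Δ_(i-1)) read
  1·σ_0 + 4·σ_1 + 1·σ_2 = 6(Δ_1 - Δ_0) = 18
Natural end conditions: σ_0 = σ_2 = 0.
Solving the tridiagonal system: σ_0 = 0, σ_1 = 9/2, σ_2 = 0.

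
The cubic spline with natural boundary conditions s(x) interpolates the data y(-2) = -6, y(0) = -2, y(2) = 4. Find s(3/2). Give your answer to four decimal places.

2.3828

With M_i denoting the second derivative at x_i, h_i = 2, 2, and Δ_i = (y_(i+1) − y_i)/h_i = 2, 3:
  2·M_0 + 8·M_1 + 2·M_2 = 6(Δ_1 - Δ_0) = 6
Natural end conditions: M_0 = M_2 = 0.
Forward elimination and back-substitution give M_0 = 0, M_1 = 3/4, M_2 = 0.
On [0, 2], s(x) = -2 + 5/2·x + 3/8·x² - 1/16·x³.
With x = 3/2: s(3/2) = 305/128.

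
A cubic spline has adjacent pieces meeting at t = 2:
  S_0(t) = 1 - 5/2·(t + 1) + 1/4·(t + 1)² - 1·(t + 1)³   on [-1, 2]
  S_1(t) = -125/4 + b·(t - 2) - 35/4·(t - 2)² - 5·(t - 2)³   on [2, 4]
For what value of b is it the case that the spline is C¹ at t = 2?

-28

S_0'(t) = -5/2 + 1/2·(t + 1) - 3·(t + 1)², so S_0'(2) = -28. On the right, S_1'(2) = b, so b = -28.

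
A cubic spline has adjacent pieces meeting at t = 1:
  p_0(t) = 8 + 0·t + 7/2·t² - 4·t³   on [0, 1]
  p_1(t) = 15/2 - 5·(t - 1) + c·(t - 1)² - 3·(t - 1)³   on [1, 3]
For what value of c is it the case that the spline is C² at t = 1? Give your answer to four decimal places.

p_0''(t) = 7 - 24·t, so p_0''(1) = -17. On the right, p_1''(1) = 2c, so c = -17/2.

-8.5000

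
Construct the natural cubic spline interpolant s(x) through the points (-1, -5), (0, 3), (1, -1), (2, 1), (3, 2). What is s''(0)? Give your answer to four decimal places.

-21.9643

Put σ_i = s'' at the i-th knot. Here h = (1, 1, 1, 1) and Δ = (8, -4, 2, 1), so the interior equations h_(i-1)·σ_(i-1) + 2(h_(i-1)+h_i)·σ_i + h_i·σ_(i+1) = 6(Δ_i − Δ_(i-1)) read
  1·σ_0 + 4·σ_1 + 1·σ_2 = 6(Δ_1 - Δ_0) = -72
  1·σ_1 + 4·σ_2 + 1·σ_3 = 6(Δ_2 - Δ_1) = 36
  1·σ_2 + 4·σ_3 + 1·σ_4 = 6(Δ_3 - Δ_2) = -6
Natural end conditions: σ_0 = σ_4 = 0.
Hence σ_0 = 0, σ_1 = -615/28, σ_2 = 111/7, σ_3 = -153/28, σ_4 = 0.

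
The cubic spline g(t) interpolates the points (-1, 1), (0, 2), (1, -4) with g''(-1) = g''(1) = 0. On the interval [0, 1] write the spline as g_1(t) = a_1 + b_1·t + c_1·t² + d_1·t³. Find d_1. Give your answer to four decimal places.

1.7500

Write σ_i for g''(x_i). With h_i = 1, 1 and divided differences Δ_i = 1, -6, the continuity of g' gives the tridiagonal system
  1·σ_0 + 4·σ_1 + 1·σ_2 = 6(Δ_1 - Δ_0) = -42
Natural end conditions: σ_0 = σ_2 = 0.
Hence σ_0 = 0, σ_1 = -21/2, σ_2 = 0.
On [0, 1], with g_1(t) = a_1 + b_1·t + c_1·t² + d_1·t³: c_1 = σ_1/2 = -21/4, d_1 = (σ_2 - σ_1)/(6h_1) = 7/4, b_1 = Δ_1 - h_1(2σ_1 + σ_2)/6 = -5/2.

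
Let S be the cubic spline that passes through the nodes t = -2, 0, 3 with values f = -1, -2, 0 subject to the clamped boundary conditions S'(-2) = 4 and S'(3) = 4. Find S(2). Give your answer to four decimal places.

-2.7519

With M_i denoting the second derivative at x_i, h_i = 2, 3, and Δ_i = (y_(i+1) − y_i)/h_i = -1/2, 2/3:
  2·M_0 + 10·M_1 + 3·M_2 = 6(Δ_1 - Δ_0) = 7
Clamped end conditions give two more equations: 2h_0·M_0 + h_0·M_1 = 6(Δ_0 - S'(-2)) = -27 and h_1·M_1 + 2h_1·M_2 = 6(S'(3) - Δ_1) = 20.
Hence M_0 = -149/20, M_1 = 7/5, M_2 = 79/30.
On [0, 3], S(t) = -2 - 41/20·t + 7/10·t² + 37/540·t³.
With t = 2: S(2) = -743/270.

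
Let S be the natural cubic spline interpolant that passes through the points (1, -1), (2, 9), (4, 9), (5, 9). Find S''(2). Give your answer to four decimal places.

-11.2500

With σ_i denoting the second derivative at x_i, h_i = 1, 2, 1, and Δ_i = (y_(i+1) − y_i)/h_i = 10, 0, 0:
  1·σ_0 + 6·σ_1 + 2·σ_2 = 6(Δ_1 - Δ_0) = -60
  2·σ_1 + 6·σ_2 + 1·σ_3 = 6(Δ_2 - Δ_1) = 0
Natural end conditions: σ_0 = σ_3 = 0.
Forward elimination and back-substitution give σ_0 = 0, σ_1 = -45/4, σ_2 = 15/4, σ_3 = 0.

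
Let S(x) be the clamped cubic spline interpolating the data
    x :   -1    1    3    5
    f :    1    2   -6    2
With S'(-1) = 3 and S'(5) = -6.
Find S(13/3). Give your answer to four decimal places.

Put σ_i = S'' at the i-th knot. Here h = (2, 2, 2) and Δ = (1/2, -4, 4), so the interior equations h_(i-1)·σ_(i-1) + 2(h_(i-1)+h_i)·σ_i + h_i·σ_(i+1) = 6(Δ_i − Δ_(i-1)) read
  2·σ_0 + 8·σ_1 + 2·σ_2 = 6(Δ_1 - Δ_0) = -27
  2·σ_1 + 8·σ_2 + 2·σ_3 = 6(Δ_2 - Δ_1) = 48
Clamped end conditions give two more equations: 2h_0·σ_0 + h_0·σ_1 = 6(Δ_0 - S'(-1)) = -15 and h_2·σ_2 + 2h_2·σ_3 = 6(S'(5) - Δ_2) = -60.
Forward elimination and back-substitution give σ_0 = -1/2, σ_1 = -13/2, σ_2 = 13, σ_3 = -43/2.
On [3, 5], S(x) = -6 + 5/2·(x - 3) + 13/2·(x - 3)² - 23/8·(x - 3)³.
With (x - 3) = 4/3: S(13/3) = 56/27.

2.0741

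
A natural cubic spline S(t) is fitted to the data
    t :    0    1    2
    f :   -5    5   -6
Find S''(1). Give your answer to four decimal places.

-31.5000

Put M_i = S'' at the i-th knot. Here h = (1, 1) and Δ = (10, -11), so the interior equations h_(i-1)·M_(i-1) + 2(h_(i-1)+h_i)·M_i + h_i·M_(i+1) = 6(Δ_i − Δ_(i-1)) read
  1·M_0 + 4·M_1 + 1·M_2 = 6(Δ_1 - Δ_0) = -126
Natural end conditions: M_0 = M_2 = 0.
Forward elimination and back-substitution give M_0 = 0, M_1 = -63/2, M_2 = 0.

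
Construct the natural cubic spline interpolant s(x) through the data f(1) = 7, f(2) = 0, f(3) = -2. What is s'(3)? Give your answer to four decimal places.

Let M_i = s''(x_i). Step sizes h_i = 1, 1; slopes of the chords Δ_i = (y_(i+1) - y_i)/h_i = -7, -2.
  1·M_0 + 4·M_1 + 1·M_2 = 6(Δ_1 - Δ_0) = 30
Natural end conditions: M_0 = M_2 = 0.
Solving the tridiagonal system: M_0 = 0, M_1 = 15/2, M_2 = 0.
On [2, 3], s'(x) = b_1 + 2c_1·(x - 2) + 3d_1·(x - 2)² with b_1 = Δ_1 - h_1(2M_1 + M_2)/6 = -9/2, c_1 = M_1/2 = 15/4, d_1 = (M_2 - M_1)/(6h_1) = -5/4. So s'(3) = -3/4.

-0.7500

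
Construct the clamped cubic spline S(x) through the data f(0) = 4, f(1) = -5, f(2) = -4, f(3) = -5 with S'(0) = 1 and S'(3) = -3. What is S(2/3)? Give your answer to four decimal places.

Put σ_i = S'' at the i-th knot. Here h = (1, 1, 1) and Δ = (-9, 1, -1), so the interior equations h_(i-1)·σ_(i-1) + 2(h_(i-1)+h_i)·σ_i + h_i·σ_(i+1) = 6(Δ_i − Δ_(i-1)) read
  1·σ_0 + 4·σ_1 + 1·σ_2 = 6(Δ_1 - Δ_0) = 60
  1·σ_1 + 4·σ_2 + 1·σ_3 = 6(Δ_2 - Δ_1) = -12
Clamped end conditions give two more equations: 2h_0·σ_0 + h_0·σ_1 = 6(Δ_0 - S'(0)) = -60 and h_2·σ_2 + 2h_2·σ_3 = 6(S'(3) - Δ_2) = -12.
Solving the tridiagonal system: σ_0 = -664/15, σ_1 = 428/15, σ_2 = -148/15, σ_3 = -16/15.
On [0, 1], S(x) = 4 + 1·x - 332/15·x² + 182/15·x³.
With x = 2/3: S(2/3) = -638/405.

-1.5753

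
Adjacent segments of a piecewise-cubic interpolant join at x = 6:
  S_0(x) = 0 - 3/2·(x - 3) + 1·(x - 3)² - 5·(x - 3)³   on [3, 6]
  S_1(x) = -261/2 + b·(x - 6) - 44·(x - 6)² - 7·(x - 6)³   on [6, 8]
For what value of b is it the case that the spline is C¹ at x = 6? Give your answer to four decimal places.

S_0'(x) = -3/2 + 2·(x - 3) - 15·(x - 3)², so S_0'(6) = -261/2. On the right, S_1'(6) = b, so b = -261/2.

-130.5000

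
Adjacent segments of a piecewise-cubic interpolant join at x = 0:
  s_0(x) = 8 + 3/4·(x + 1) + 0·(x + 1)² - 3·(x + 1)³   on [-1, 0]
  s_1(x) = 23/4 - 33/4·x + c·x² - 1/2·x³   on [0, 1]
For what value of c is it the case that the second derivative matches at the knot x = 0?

s_0''(x) = 0 - 18·(x + 1), so s_0''(0) = -18. On the right, s_1''(0) = 2c, so c = -9.

-9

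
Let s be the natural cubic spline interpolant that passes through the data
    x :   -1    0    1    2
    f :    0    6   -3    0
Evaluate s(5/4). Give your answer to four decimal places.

-3.6281

With M_i denoting the second derivative at x_i, h_i = 1, 1, 1, and Δ_i = (y_(i+1) − y_i)/h_i = 6, -9, 3:
  1·M_0 + 4·M_1 + 1·M_2 = 6(Δ_1 - Δ_0) = -90
  1·M_1 + 4·M_2 + 1·M_3 = 6(Δ_2 - Δ_1) = 72
Natural end conditions: M_0 = M_3 = 0.
Solving the tridiagonal system: M_0 = 0, M_1 = -144/5, M_2 = 126/5, M_3 = 0.
On [1, 2], s(x) = -3 - 27/5·(x - 1) + 63/5·(x - 1)² - 21/5·(x - 1)³.
With (x - 1) = 1/4: s(5/4) = -1161/320.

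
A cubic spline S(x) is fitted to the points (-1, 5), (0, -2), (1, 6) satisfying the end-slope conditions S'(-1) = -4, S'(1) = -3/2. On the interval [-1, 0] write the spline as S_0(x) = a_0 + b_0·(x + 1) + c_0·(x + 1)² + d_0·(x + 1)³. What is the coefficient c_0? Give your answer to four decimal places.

-15.1250

Put M_i = S'' at the i-th knot. Here h = (1, 1) and Δ = (-7, 8), so the interior equations h_(i-1)·M_(i-1) + 2(h_(i-1)+h_i)·M_i + h_i·M_(i+1) = 6(Δ_i − Δ_(i-1)) read
  1·M_0 + 4·M_1 + 1·M_2 = 6(Δ_1 - Δ_0) = 90
Clamped end conditions give two more equations: 2h_0·M_0 + h_0·M_1 = 6(Δ_0 - S'(-1)) = -18 and h_1·M_1 + 2h_1·M_2 = 6(S'(1) - Δ_1) = -57.
Forward elimination and back-substitution give M_0 = -121/4, M_1 = 85/2, M_2 = -199/4.
On [-1, 0], with S_0(x) = a_0 + b_0·(x + 1) + c_0·(x + 1)² + d_0·(x + 1)³: c_0 = M_0/2 = -121/8, d_0 = (M_1 - M_0)/(6h_0) = 97/8, b_0 = Δ_0 - h_0(2M_0 + M_1)/6 = -4.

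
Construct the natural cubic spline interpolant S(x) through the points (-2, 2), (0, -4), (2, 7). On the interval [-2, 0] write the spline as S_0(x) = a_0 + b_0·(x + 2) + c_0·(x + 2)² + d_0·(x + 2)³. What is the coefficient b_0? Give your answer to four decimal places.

With σ_i denoting the second derivative at x_i, h_i = 2, 2, and Δ_i = (y_(i+1) − y_i)/h_i = -3, 11/2:
  2·σ_0 + 8·σ_1 + 2·σ_2 = 6(Δ_1 - Δ_0) = 51
Natural end conditions: σ_0 = σ_2 = 0.
Solving: σ_0 = 0, σ_1 = 51/8, σ_2 = 0.
On [-2, 0], with S_0(x) = a_0 + b_0·(x + 2) + c_0·(x + 2)² + d_0·(x + 2)³: c_0 = σ_0/2 = 0, d_0 = (σ_1 - σ_0)/(6h_0) = 17/32, b_0 = Δ_0 - h_0(2σ_0 + σ_1)/6 = -41/8.

-5.1250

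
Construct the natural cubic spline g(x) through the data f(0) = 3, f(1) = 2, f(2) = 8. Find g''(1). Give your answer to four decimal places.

Write M_i for g''(x_i). With h_i = 1, 1 and divided differences Δ_i = -1, 6, the continuity of g' gives the tridiagonal system
  1·M_0 + 4·M_1 + 1·M_2 = 6(Δ_1 - Δ_0) = 42
Natural end conditions: M_0 = M_2 = 0.
Solving: M_0 = 0, M_1 = 21/2, M_2 = 0.

10.5000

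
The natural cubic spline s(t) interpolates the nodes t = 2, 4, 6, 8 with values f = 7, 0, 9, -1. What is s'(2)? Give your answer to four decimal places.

With σ_i denoting the second derivative at x_i, h_i = 2, 2, 2, and Δ_i = (y_(i+1) − y_i)/h_i = -7/2, 9/2, -5:
  2·σ_0 + 8·σ_1 + 2·σ_2 = 6(Δ_1 - Δ_0) = 48
  2·σ_1 + 8·σ_2 + 2·σ_3 = 6(Δ_2 - Δ_1) = -57
Natural end conditions: σ_0 = σ_3 = 0.
Solving the tridiagonal system: σ_0 = 0, σ_1 = 83/10, σ_2 = -46/5, σ_3 = 0.
On [2, 4], s'(t) = b_0 + 2c_0·(t - 2) + 3d_0·(t - 2)² with b_0 = Δ_0 - h_0(2σ_0 + σ_1)/6 = -94/15, c_0 = σ_0/2 = 0, d_0 = (σ_1 - σ_0)/(6h_0) = 83/120. So s'(2) = -94/15.

-6.2667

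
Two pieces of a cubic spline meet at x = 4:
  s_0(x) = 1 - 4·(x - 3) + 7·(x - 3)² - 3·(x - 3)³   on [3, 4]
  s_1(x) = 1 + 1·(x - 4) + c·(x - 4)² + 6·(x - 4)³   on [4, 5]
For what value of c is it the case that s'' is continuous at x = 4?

-2

s_0''(x) = 14 - 18·(x - 3), so s_0''(4) = -4. On the right, s_1''(4) = 2c, so c = -2.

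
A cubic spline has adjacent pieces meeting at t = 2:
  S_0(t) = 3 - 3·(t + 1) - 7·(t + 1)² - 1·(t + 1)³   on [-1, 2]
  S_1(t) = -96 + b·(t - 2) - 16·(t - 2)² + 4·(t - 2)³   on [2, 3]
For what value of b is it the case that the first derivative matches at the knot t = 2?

-72

S_0'(t) = -3 - 14·(t + 1) - 3·(t + 1)², so S_0'(2) = -72. On the right, S_1'(2) = b, so b = -72.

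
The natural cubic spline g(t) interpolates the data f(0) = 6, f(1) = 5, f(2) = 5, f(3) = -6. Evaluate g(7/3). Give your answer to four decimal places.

2.4444

Let m_i = g''(x_i). Step sizes h_i = 1, 1, 1; slopes of the chords Δ_i = (y_(i+1) - y_i)/h_i = -1, 0, -11.
  1·m_0 + 4·m_1 + 1·m_2 = 6(Δ_1 - Δ_0) = 6
  1·m_1 + 4·m_2 + 1·m_3 = 6(Δ_2 - Δ_1) = -66
Natural end conditions: m_0 = m_3 = 0.
Forward elimination and back-substitution give m_0 = 0, m_1 = 6, m_2 = -18, m_3 = 0.
On [2, 3], g(t) = 5 - 5·(t - 2) - 9·(t - 2)² + 3·(t - 2)³.
With (t - 2) = 1/3: g(7/3) = 22/9.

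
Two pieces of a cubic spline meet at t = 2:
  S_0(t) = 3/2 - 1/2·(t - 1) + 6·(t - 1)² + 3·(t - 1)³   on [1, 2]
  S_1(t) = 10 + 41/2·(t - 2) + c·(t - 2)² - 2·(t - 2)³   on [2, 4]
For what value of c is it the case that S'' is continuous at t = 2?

15

S_0''(t) = 12 + 18·(t - 1), so S_0''(2) = 30. On the right, S_1''(2) = 2c, so c = 15.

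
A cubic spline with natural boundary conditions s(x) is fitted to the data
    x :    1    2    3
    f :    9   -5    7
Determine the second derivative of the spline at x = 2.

39

With m_i denoting the second derivative at x_i, h_i = 1, 1, and Δ_i = (y_(i+1) − y_i)/h_i = -14, 12:
  1·m_0 + 4·m_1 + 1·m_2 = 6(Δ_1 - Δ_0) = 156
Natural end conditions: m_0 = m_2 = 0.
Forward elimination and back-substitution give m_0 = 0, m_1 = 39, m_2 = 0.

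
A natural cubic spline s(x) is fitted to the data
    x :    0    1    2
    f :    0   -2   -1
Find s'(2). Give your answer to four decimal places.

1.7500

Let m_i = s''(x_i). Step sizes h_i = 1, 1; slopes of the chords Δ_i = (y_(i+1) - y_i)/h_i = -2, 1.
  1·m_0 + 4·m_1 + 1·m_2 = 6(Δ_1 - Δ_0) = 18
Natural end conditions: m_0 = m_2 = 0.
Forward elimination and back-substitution give m_0 = 0, m_1 = 9/2, m_2 = 0.
On [1, 2], s'(x) = b_1 + 2c_1·(x - 1) + 3d_1·(x - 1)² with b_1 = Δ_1 - h_1(2m_1 + m_2)/6 = -1/2, c_1 = m_1/2 = 9/4, d_1 = (m_2 - m_1)/(6h_1) = -3/4. So s'(2) = 7/4.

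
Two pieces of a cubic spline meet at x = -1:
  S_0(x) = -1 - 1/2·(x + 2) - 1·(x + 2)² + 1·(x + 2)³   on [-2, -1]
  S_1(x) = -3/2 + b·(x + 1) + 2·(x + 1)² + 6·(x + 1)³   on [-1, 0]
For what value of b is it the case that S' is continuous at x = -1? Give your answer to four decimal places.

0.5000

S_0'(x) = -1/2 - 2·(x + 2) + 3·(x + 2)², so S_0'(-1) = 1/2. On the right, S_1'(-1) = b, so b = 1/2.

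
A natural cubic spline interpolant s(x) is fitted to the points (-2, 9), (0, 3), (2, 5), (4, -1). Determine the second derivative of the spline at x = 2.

Write M_i for s''(x_i). With h_i = 2, 2, 2 and divided differences Δ_i = -3, 1, -3, the continuity of s' gives the tridiagonal system
  2·M_0 + 8·M_1 + 2·M_2 = 6(Δ_1 - Δ_0) = 24
  2·M_1 + 8·M_2 + 2·M_3 = 6(Δ_2 - Δ_1) = -24
Natural end conditions: M_0 = M_3 = 0.
Hence M_0 = 0, M_1 = 4, M_2 = -4, M_3 = 0.

-4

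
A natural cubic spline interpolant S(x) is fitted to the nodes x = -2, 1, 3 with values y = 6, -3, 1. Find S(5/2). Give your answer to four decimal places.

-0.4688

Write M_i for S''(x_i). With h_i = 3, 2 and divided differences Δ_i = -3, 2, the continuity of S' gives the tridiagonal system
  3·M_0 + 10·M_1 + 2·M_2 = 6(Δ_1 - Δ_0) = 30
Natural end conditions: M_0 = M_2 = 0.
Hence M_0 = 0, M_1 = 3, M_2 = 0.
On [1, 3], S(x) = -3 + 0·(x - 1) + 3/2·(x - 1)² - 1/4·(x - 1)³.
With (x - 1) = 3/2: S(5/2) = -15/32.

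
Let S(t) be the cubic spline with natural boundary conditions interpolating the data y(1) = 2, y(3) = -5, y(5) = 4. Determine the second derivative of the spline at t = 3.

6

Put M_i = S'' at the i-th knot. Here h = (2, 2) and Δ = (-7/2, 9/2), so the interior equations h_(i-1)·M_(i-1) + 2(h_(i-1)+h_i)·M_i + h_i·M_(i+1) = 6(Δ_i − Δ_(i-1)) read
  2·M_0 + 8·M_1 + 2·M_2 = 6(Δ_1 - Δ_0) = 48
Natural end conditions: M_0 = M_2 = 0.
Forward elimination and back-substitution give M_0 = 0, M_1 = 6, M_2 = 0.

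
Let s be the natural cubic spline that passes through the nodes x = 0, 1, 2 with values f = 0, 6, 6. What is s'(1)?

Write m_i for s''(x_i). With h_i = 1, 1 and divided differences Δ_i = 6, 0, the continuity of s' gives the tridiagonal system
  1·m_0 + 4·m_1 + 1·m_2 = 6(Δ_1 - Δ_0) = -36
Natural end conditions: m_0 = m_2 = 0.
Solving: m_0 = 0, m_1 = -9, m_2 = 0.
On [1, 2], s'(x) = b_1 + 2c_1·(x - 1) + 3d_1·(x - 1)² with b_1 = Δ_1 - h_1(2m_1 + m_2)/6 = 3, c_1 = m_1/2 = -9/2, d_1 = (m_2 - m_1)/(6h_1) = 3/2. So s'(1) = 3.

3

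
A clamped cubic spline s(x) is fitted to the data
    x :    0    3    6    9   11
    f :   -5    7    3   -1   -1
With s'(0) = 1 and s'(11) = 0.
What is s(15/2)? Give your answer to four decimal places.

0.1655

Write m_i for s''(x_i). With h_i = 3, 3, 3, 2 and divided differences Δ_i = 4, -4/3, -4/3, 0, the continuity of s' gives the tridiagonal system
  3·m_0 + 12·m_1 + 3·m_2 = 6(Δ_1 - Δ_0) = -32
  3·m_1 + 12·m_2 + 3·m_3 = 6(Δ_2 - Δ_1) = 0
  3·m_2 + 10·m_3 + 2·m_4 = 6(Δ_3 - Δ_2) = 8
Clamped end conditions give two more equations: 2h_0·m_0 + h_0·m_1 = 6(Δ_0 - s'(0)) = 18 and h_3·m_3 + 2h_3·m_4 = 6(s'(11) - Δ_3) = 0.
Hence m_0 = 1082/213, m_1 = -886/213, m_2 = 190/213, m_3 = 42/71, m_4 = -21/71.
On [6, 9], s(x) = 3 - 179/71·(x - 6) + 95/213·(x - 6)² - 32/1917·(x - 6)³.
With (x - 6) = 3/2: s(15/2) = 47/284.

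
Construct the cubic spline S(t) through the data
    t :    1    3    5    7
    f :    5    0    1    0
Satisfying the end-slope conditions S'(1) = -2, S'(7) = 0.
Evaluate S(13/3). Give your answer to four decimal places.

Put M_i = S'' at the i-th knot. Here h = (2, 2, 2) and Δ = (-5/2, 1/2, -1/2), so the interior equations h_(i-1)·M_(i-1) + 2(h_(i-1)+h_i)·M_i + h_i·M_(i+1) = 6(Δ_i − Δ_(i-1)) read
  2·M_0 + 8·M_1 + 2·M_2 = 6(Δ_1 - Δ_0) = 18
  2·M_1 + 8·M_2 + 2·M_3 = 6(Δ_2 - Δ_1) = -6
Clamped end conditions give two more equations: 2h_0·M_0 + h_0·M_1 = 6(Δ_0 - S'(1)) = -3 and h_2·M_2 + 2h_2·M_3 = 6(S'(7) - Δ_2) = 3.
Hence M_0 = -73/30, M_1 = 101/30, M_2 = -61/30, M_3 = 53/30.
On [3, 5], S(t) = 0 - 16/15·(t - 3) + 101/60·(t - 3)² - 9/20·(t - 3)³.
With (t - 3) = 4/3: S(13/3) = 68/135.

0.5037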